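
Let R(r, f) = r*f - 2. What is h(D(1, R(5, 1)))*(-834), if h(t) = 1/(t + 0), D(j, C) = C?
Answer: -278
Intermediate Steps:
R(r, f) = -2 + f*r (R(r, f) = f*r - 2 = -2 + f*r)
h(t) = 1/t
h(D(1, R(5, 1)))*(-834) = -834/(-2 + 1*5) = -834/(-2 + 5) = -834/3 = (⅓)*(-834) = -278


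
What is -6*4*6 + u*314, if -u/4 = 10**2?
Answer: -125744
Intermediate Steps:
u = -400 (u = -4*10**2 = -4*100 = -400)
-6*4*6 + u*314 = -6*4*6 - 400*314 = -24*6 - 125600 = -144 - 125600 = -125744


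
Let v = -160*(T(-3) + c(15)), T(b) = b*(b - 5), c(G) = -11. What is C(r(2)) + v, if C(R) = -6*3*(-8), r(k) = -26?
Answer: -1936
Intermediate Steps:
C(R) = 144 (C(R) = -18*(-8) = 144)
T(b) = b*(-5 + b)
v = -2080 (v = -160*(-3*(-5 - 3) - 11) = -160*(-3*(-8) - 11) = -160*(24 - 11) = -160*13 = -2080)
C(r(2)) + v = 144 - 2080 = -1936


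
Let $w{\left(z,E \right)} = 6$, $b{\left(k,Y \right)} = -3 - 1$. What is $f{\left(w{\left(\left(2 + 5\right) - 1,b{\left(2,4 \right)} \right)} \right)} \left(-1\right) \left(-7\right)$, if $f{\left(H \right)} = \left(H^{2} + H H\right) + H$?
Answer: $546$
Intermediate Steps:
$b{\left(k,Y \right)} = -4$
$f{\left(H \right)} = H + 2 H^{2}$ ($f{\left(H \right)} = \left(H^{2} + H^{2}\right) + H = 2 H^{2} + H = H + 2 H^{2}$)
$f{\left(w{\left(\left(2 + 5\right) - 1,b{\left(2,4 \right)} \right)} \right)} \left(-1\right) \left(-7\right) = 6 \left(1 + 2 \cdot 6\right) \left(-1\right) \left(-7\right) = 6 \left(1 + 12\right) \left(-1\right) \left(-7\right) = 6 \cdot 13 \left(-1\right) \left(-7\right) = 78 \left(-1\right) \left(-7\right) = \left(-78\right) \left(-7\right) = 546$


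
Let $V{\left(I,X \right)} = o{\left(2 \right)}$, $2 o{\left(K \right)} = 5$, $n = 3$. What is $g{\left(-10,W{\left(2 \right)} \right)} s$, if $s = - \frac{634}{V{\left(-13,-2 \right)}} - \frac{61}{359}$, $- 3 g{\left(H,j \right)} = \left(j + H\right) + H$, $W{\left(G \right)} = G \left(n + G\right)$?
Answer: $- \frac{303678}{359} \approx -845.9$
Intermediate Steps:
$o{\left(K \right)} = \frac{5}{2}$ ($o{\left(K \right)} = \frac{1}{2} \cdot 5 = \frac{5}{2}$)
$W{\left(G \right)} = G \left(3 + G\right)$
$V{\left(I,X \right)} = \frac{5}{2}$
$g{\left(H,j \right)} = - \frac{2 H}{3} - \frac{j}{3}$ ($g{\left(H,j \right)} = - \frac{\left(j + H\right) + H}{3} = - \frac{\left(H + j\right) + H}{3} = - \frac{j + 2 H}{3} = - \frac{2 H}{3} - \frac{j}{3}$)
$s = - \frac{455517}{1795}$ ($s = - \frac{634}{\frac{5}{2}} - \frac{61}{359} = \left(-634\right) \frac{2}{5} - \frac{61}{359} = - \frac{1268}{5} - \frac{61}{359} = - \frac{455517}{1795} \approx -253.77$)
$g{\left(-10,W{\left(2 \right)} \right)} s = \left(\left(- \frac{2}{3}\right) \left(-10\right) - \frac{2 \left(3 + 2\right)}{3}\right) \left(- \frac{455517}{1795}\right) = \left(\frac{20}{3} - \frac{2 \cdot 5}{3}\right) \left(- \frac{455517}{1795}\right) = \left(\frac{20}{3} - \frac{10}{3}\right) \left(- \frac{455517}{1795}\right) = \frac{10}{3} \left(- \frac{455517}{1795}\right) = - \frac{303678}{359}$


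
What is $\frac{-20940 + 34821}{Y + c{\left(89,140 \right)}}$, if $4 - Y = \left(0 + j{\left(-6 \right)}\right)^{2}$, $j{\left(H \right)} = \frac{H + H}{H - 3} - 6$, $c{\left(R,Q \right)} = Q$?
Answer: $\frac{124929}{1100} \approx 113.57$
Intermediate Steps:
$j{\left(H \right)} = -6 + \frac{2 H}{-3 + H}$ ($j{\left(H \right)} = \frac{2 H}{-3 + H} - 6 = -6 + \frac{2 H}{-3 + H}$)
$Y = - \frac{160}{9}$ ($Y = 4 - \left(0 + \frac{2 \left(9 - -12\right)}{-3 - 6}\right)^{2} = 4 - \left(0 + \frac{2 \left(9 + 12\right)}{-9}\right)^{2} = 4 - \left(0 + 2 \left(- \frac{1}{9}\right) 21\right)^{2} = 4 - \left(0 - \frac{14}{3}\right)^{2} = 4 - \left(- \frac{14}{3}\right)^{2} = 4 - \frac{196}{9} = - \frac{160}{9} \approx -17.778$)
$\frac{-20940 + 34821}{Y + c{\left(89,140 \right)}} = \frac{-20940 + 34821}{- \frac{160}{9} + 140} = \frac{13881}{\frac{1100}{9}} = 13881 \cdot \frac{9}{1100} = \frac{124929}{1100}$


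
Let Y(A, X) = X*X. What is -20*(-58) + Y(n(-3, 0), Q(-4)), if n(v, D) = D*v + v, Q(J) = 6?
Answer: 1196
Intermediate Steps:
n(v, D) = v + D*v
Y(A, X) = X**2
-20*(-58) + Y(n(-3, 0), Q(-4)) = -20*(-58) + 6**2 = 1160 + 36 = 1196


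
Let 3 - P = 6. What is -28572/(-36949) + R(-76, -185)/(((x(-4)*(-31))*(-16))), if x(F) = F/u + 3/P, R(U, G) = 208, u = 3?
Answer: 4759113/8017933 ≈ 0.59356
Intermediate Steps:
P = -3 (P = 3 - 1*6 = 3 - 6 = -3)
x(F) = -1 + F/3 (x(F) = F/3 + 3/(-3) = F*(1/3) + 3*(-1/3) = F/3 - 1 = -1 + F/3)
-28572/(-36949) + R(-76, -185)/(((x(-4)*(-31))*(-16))) = -28572/(-36949) + 208/((((-1 + (1/3)*(-4))*(-31))*(-16))) = -28572*(-1/36949) + 208/((((-1 - 4/3)*(-31))*(-16))) = 28572/36949 + 208/((-7/3*(-31)*(-16))) = 28572/36949 + 208/(((217/3)*(-16))) = 28572/36949 + 208/(-3472/3) = 28572/36949 + 208*(-3/3472) = 28572/36949 - 39/217 = 4759113/8017933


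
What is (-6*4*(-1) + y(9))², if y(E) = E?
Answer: 1089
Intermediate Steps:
(-6*4*(-1) + y(9))² = (-6*4*(-1) + 9)² = (-24*(-1) + 9)² = (24 + 9)² = 33² = 1089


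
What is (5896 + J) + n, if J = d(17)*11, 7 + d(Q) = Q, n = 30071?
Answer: 36077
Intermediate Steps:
d(Q) = -7 + Q
J = 110 (J = (-7 + 17)*11 = 10*11 = 110)
(5896 + J) + n = (5896 + 110) + 30071 = 6006 + 30071 = 36077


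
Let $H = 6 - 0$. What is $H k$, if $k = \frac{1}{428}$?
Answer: $\frac{3}{214} \approx 0.014019$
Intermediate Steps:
$k = \frac{1}{428} \approx 0.0023364$
$H = 6$ ($H = 6 + 0 = 6$)
$H k = 6 \cdot \frac{1}{428} = \frac{3}{214}$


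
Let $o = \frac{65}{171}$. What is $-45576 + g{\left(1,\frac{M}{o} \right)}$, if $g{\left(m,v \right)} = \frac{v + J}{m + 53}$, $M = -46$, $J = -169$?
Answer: $- \frac{159990611}{3510} \approx -45581.0$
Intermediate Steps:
$o = \frac{65}{171}$ ($o = 65 \cdot \frac{1}{171} = \frac{65}{171} \approx 0.38012$)
$g{\left(m,v \right)} = \frac{-169 + v}{53 + m}$ ($g{\left(m,v \right)} = \frac{v - 169}{m + 53} = \frac{-169 + v}{53 + m}$)
$-45576 + g{\left(1,\frac{M}{o} \right)} = -45576 + \frac{-169 - \frac{46}{\frac{65}{171}}}{53 + 1} = -45576 + \frac{-169 - \frac{7866}{65}}{54} = -45576 + \frac{1}{54} \left(- \frac{18851}{65}\right) = -45576 - \frac{18851}{3510} = - \frac{159990611}{3510}$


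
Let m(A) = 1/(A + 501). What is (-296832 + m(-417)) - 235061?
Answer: -44679011/84 ≈ -5.3189e+5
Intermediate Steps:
m(A) = 1/(501 + A)
(-296832 + m(-417)) - 235061 = (-296832 + 1/(501 - 417)) - 235061 = (-296832 + 1/84) - 235061 = -24933887/84 - 235061 = -44679011/84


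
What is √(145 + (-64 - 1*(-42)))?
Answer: √123 ≈ 11.091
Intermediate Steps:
√(145 + (-64 - 1*(-42))) = √(145 + (-64 + 42)) = √(145 - 22) = √123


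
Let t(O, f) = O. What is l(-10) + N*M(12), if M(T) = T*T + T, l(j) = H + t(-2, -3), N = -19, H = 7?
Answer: -2959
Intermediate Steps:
l(j) = 5 (l(j) = 7 - 2 = 5)
M(T) = T + T**2 (M(T) = T**2 + T = T + T**2)
l(-10) + N*M(12) = 5 - 228*(1 + 12) = 5 - 228*13 = 5 - 19*156 = 5 - 2964 = -2959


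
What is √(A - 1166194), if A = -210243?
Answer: I*√1376437 ≈ 1173.2*I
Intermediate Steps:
√(A - 1166194) = √(-210243 - 1166194) = √(-1376437) = I*√1376437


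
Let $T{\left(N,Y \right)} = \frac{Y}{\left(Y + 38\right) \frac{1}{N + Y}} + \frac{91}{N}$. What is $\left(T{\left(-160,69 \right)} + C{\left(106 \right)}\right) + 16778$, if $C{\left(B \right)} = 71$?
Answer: $\frac{287440503}{17120} \approx 16790.0$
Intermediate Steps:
$T{\left(N,Y \right)} = \frac{91}{N} + \frac{Y \left(N + Y\right)}{38 + Y}$ ($T{\left(N,Y \right)} = \frac{Y}{\left(38 + Y\right) \frac{1}{N + Y}} + \frac{91}{N} = \frac{Y}{\frac{1}{N + Y} \left(38 + Y\right)} + \frac{91}{N} = Y \frac{N + Y}{38 + Y} + \frac{91}{N} = \frac{Y \left(N + Y\right)}{38 + Y} + \frac{91}{N} = \frac{91}{N} + \frac{Y \left(N + Y\right)}{38 + Y}$)
$\left(T{\left(-160,69 \right)} + C{\left(106 \right)}\right) + 16778 = \left(\frac{3458 + 91 \cdot 69 - 160 \cdot 69^{2} + 69 \left(-160\right)^{2}}{\left(-160\right) \left(38 + 69\right)} + 71\right) + 16778 = \left(- \frac{3458 + 6279 - 761760 + 69 \cdot 25600}{160 \cdot 107} + 71\right) + 16778 = \left(\left(- \frac{1}{160}\right) \frac{1}{107} \left(3458 + 6279 - 761760 + 1766400\right) + 71\right) + 16778 = \left(\left(- \frac{1}{160}\right) \frac{1}{107} \cdot 1014377 + 71\right) + 16778 = \left(- \frac{1014377}{17120} + 71\right) + 16778 = \frac{201143}{17120} + 16778 = \frac{287440503}{17120}$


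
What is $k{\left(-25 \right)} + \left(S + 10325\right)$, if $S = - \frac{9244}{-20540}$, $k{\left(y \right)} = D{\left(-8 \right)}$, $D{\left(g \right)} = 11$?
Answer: $\frac{53077671}{5135} \approx 10336.0$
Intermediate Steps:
$k{\left(y \right)} = 11$
$S = \frac{2311}{5135}$ ($S = \left(-9244\right) \left(- \frac{1}{20540}\right) = \frac{2311}{5135} \approx 0.45005$)
$k{\left(-25 \right)} + \left(S + 10325\right) = 11 + \left(\frac{2311}{5135} + 10325\right) = 11 + \frac{53021186}{5135} = \frac{53077671}{5135}$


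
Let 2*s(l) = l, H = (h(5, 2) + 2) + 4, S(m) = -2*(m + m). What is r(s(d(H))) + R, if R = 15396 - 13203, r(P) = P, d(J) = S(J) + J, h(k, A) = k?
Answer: 4353/2 ≈ 2176.5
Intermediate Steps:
S(m) = -4*m
H = 11 (H = (5 + 2) + 4 = 7 + 4 = 11)
d(J) = -3*J (d(J) = -4*J + J = -3*J)
s(l) = l/2
R = 2193
r(s(d(H))) + R = (-3*11)/2 + 2193 = (½)*(-33) + 2193 = -33/2 + 2193 = 4353/2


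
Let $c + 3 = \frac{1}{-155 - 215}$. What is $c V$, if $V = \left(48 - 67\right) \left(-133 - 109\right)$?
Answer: $- \frac{2554189}{185} \approx -13806.0$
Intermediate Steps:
$V = 4598$ ($V = \left(-19\right) \left(-242\right) = 4598$)
$c = - \frac{1111}{370}$ ($c = -3 + \frac{1}{-155 - 215} = -3 + \frac{1}{-370} = -3 - \frac{1}{370} = - \frac{1111}{370} \approx -3.0027$)
$c V = \left(- \frac{1111}{370}\right) 4598 = - \frac{2554189}{185}$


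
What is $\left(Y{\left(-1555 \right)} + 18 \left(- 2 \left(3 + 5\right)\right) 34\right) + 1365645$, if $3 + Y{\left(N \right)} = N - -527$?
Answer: $1354822$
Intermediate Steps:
$Y{\left(N \right)} = 524 + N$ ($Y{\left(N \right)} = -3 + \left(N - -527\right) = -3 + \left(N + 527\right) = -3 + \left(527 + N\right) = 524 + N$)
$\left(Y{\left(-1555 \right)} + 18 \left(- 2 \left(3 + 5\right)\right) 34\right) + 1365645 = \left(\left(524 - 1555\right) + 18 \left(- 2 \left(3 + 5\right)\right) 34\right) + 1365645 = \left(-1031 + 18 \left(\left(-2\right) 8\right) 34\right) + 1365645 = \left(-1031 + 18 \left(-16\right) 34\right) + 1365645 = \left(-1031 - 9792\right) + 1365645 = -10823 + 1365645 = 1354822$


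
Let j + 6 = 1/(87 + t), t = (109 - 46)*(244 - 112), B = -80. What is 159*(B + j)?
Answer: -38300821/2801 ≈ -13674.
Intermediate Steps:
t = 8316 (t = 63*132 = 8316)
j = -50417/8403 (j = -6 + 1/(87 + 8316) = -6 + 1/8403 = -50417/8403 ≈ -5.9999)
159*(B + j) = 159*(-80 - 50417/8403) = 159*(-722657/8403) = -38300821/2801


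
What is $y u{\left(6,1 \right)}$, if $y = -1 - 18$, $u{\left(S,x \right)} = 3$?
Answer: $-57$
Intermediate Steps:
$y = -19$
$y u{\left(6,1 \right)} = \left(-19\right) 3 = -57$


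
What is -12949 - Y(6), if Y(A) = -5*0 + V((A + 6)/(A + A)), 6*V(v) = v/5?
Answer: -388471/30 ≈ -12949.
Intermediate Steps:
V(v) = v/30 (V(v) = (v/5)/6 = v/30)
Y(A) = (6 + A)/(60*A) (Y(A) = -5*0 + ((A + 6)/(A + A))/30 = 0 + ((6 + A)/((2*A)))/30 = 0 + ((6 + A)*(1/(2*A)))/30 = 0 + ((6 + A)/(2*A))/30 = 0 + (6 + A)/(60*A) = (6 + A)/(60*A))
-12949 - Y(6) = -12949 - (6 + 6)/(60*6) = -12949 - 12/(60*6) = -12949 - 1*1/30 = -12949 - 1/30 = -388471/30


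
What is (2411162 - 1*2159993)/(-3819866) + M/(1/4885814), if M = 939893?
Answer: 17541368536506749963/3819866 ≈ 4.5921e+12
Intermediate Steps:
(2411162 - 1*2159993)/(-3819866) + M/(1/4885814) = (2411162 - 1*2159993)/(-3819866) + 939893/(1/4885814) = (2411162 - 2159993)*(-1/3819866) + 939893/(1/4885814) = 251169*(-1/3819866) + 939893*4885814 = -251169/3819866 + 4592142377902 = 17541368536506749963/3819866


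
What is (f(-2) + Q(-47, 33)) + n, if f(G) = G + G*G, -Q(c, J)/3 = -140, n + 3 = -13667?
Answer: -13248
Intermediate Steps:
n = -13670 (n = -3 - 13667 = -13670)
Q(c, J) = 420 (Q(c, J) = -3*(-140) = 420)
f(G) = G + G²
(f(-2) + Q(-47, 33)) + n = (-2*(1 - 2) + 420) - 13670 = (-2*(-1) + 420) - 13670 = (2 + 420) - 13670 = 422 - 13670 = -13248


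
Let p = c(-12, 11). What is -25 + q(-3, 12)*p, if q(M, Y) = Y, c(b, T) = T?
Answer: 107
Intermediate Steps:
p = 11
-25 + q(-3, 12)*p = -25 + 12*11 = -25 + 132 = 107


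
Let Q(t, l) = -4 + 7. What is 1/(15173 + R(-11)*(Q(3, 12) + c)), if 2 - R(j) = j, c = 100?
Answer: 1/16512 ≈ 6.0562e-5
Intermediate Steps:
R(j) = 2 - j
Q(t, l) = 3
1/(15173 + R(-11)*(Q(3, 12) + c)) = 1/(15173 + (2 - 1*(-11))*(3 + 100)) = 1/(15173 + (2 + 11)*103) = 1/(15173 + 13*103) = 1/(15173 + 1339) = 1/16512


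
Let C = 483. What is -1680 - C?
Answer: -2163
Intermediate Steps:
-1680 - C = -1680 - 1*483 = -1680 - 483 = -2163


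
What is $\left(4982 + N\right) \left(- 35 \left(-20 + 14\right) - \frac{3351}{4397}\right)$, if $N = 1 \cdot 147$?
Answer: $\frac{4718777451}{4397} \approx 1.0732 \cdot 10^{6}$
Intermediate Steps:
$N = 147$
$\left(4982 + N\right) \left(- 35 \left(-20 + 14\right) - \frac{3351}{4397}\right) = \left(4982 + 147\right) \left(- 35 \left(-20 + 14\right) - \frac{3351}{4397}\right) = 5129 \left(\left(-35\right) \left(-6\right) - \frac{3351}{4397}\right) = 5129 \left(210 - \frac{3351}{4397}\right) = 5129 \cdot \frac{920019}{4397} = \frac{4718777451}{4397}$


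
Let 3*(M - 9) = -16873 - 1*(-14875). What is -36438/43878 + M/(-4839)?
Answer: -8194202/11795869 ≈ -0.69467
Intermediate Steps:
M = -657 (M = 9 + (-16873 - 1*(-14875))/3 = 9 + (-16873 + 14875)/3 = 9 + (⅓)*(-1998) = 9 - 666 = -657)
-36438/43878 + M/(-4839) = -36438/43878 - 657/(-4839) = -36438*1/43878 - 657*(-1/4839) = -6073/7313 + 219/1613 = -8194202/11795869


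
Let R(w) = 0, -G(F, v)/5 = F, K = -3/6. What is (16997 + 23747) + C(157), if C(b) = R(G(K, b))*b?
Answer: 40744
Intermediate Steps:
K = -1/2 (K = -3*1/6 = -1/2 ≈ -0.50000)
G(F, v) = -5*F
C(b) = 0 (C(b) = 0*b = 0)
(16997 + 23747) + C(157) = (16997 + 23747) + 0 = 40744 + 0 = 40744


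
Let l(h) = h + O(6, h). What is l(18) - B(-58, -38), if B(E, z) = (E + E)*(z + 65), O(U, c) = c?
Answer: 3168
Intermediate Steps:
l(h) = 2*h (l(h) = h + h = 2*h)
B(E, z) = 2*E*(65 + z) (B(E, z) = (2*E)*(65 + z) = 2*E*(65 + z))
l(18) - B(-58, -38) = 2*18 - 2*(-58)*(65 - 38) = 36 - 2*(-58)*27 = 36 - 1*(-3132) = 36 + 3132 = 3168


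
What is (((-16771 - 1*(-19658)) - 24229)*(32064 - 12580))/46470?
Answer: -69304588/7745 ≈ -8948.3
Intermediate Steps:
(((-16771 - 1*(-19658)) - 24229)*(32064 - 12580))/46470 = (((-16771 + 19658) - 24229)*19484)*(1/46470) = ((2887 - 24229)*19484)*(1/46470) = -21342*19484*(1/46470) = -415827528*1/46470 = -69304588/7745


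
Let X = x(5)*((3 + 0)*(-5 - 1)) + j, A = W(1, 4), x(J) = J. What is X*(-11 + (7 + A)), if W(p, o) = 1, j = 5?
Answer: 255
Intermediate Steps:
A = 1
X = -85 (X = 5*((3 + 0)*(-5 - 1)) + 5 = 5*(3*(-6)) + 5 = 5*(-18) + 5 = -90 + 5 = -85)
X*(-11 + (7 + A)) = -85*(-11 + (7 + 1)) = -85*(-11 + 8) = -85*(-3) = 255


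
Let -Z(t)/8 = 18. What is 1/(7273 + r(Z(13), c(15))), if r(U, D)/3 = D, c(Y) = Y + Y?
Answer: 1/7363 ≈ 0.00013581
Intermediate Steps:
c(Y) = 2*Y
Z(t) = -144 (Z(t) = -8*18 = -144)
r(U, D) = 3*D
1/(7273 + r(Z(13), c(15))) = 1/(7273 + 3*(2*15)) = 1/(7273 + 3*30) = 1/(7273 + 90) = 1/7363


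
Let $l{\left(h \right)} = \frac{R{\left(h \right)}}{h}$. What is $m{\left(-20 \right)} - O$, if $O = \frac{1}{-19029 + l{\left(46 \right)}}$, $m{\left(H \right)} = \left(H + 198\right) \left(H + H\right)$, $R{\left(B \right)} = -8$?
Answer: $- \frac{3116217497}{437671} \approx -7120.0$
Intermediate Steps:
$m{\left(H \right)} = 2 H \left(198 + H\right)$ ($m{\left(H \right)} = \left(198 + H\right) 2 H = 2 H \left(198 + H\right)$)
$l{\left(h \right)} = - \frac{8}{h}$
$O = - \frac{23}{437671}$ ($O = \frac{1}{-19029 - \frac{8}{46}} = \frac{1}{-19029 - \frac{4}{23}} = \frac{1}{- \frac{437671}{23}} = - \frac{23}{437671} \approx -5.2551 \cdot 10^{-5}$)
$m{\left(-20 \right)} - O = 2 \left(-20\right) \left(198 - 20\right) - - \frac{23}{437671} = 2 \left(-20\right) 178 + \frac{23}{437671} = -7120 + \frac{23}{437671} = - \frac{3116217497}{437671}$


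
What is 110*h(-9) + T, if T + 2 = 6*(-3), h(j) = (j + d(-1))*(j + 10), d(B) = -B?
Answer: -900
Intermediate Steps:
h(j) = (1 + j)*(10 + j) (h(j) = (j - 1*(-1))*(j + 10) = (j + 1)*(10 + j) = (1 + j)*(10 + j))
T = -20 (T = -2 + 6*(-3) = -2 - 18 = -20)
110*h(-9) + T = 110*(10 + (-9)² + 11*(-9)) - 20 = 110*(10 + 81 - 99) - 20 = 110*(-8) - 20 = -880 - 20 = -900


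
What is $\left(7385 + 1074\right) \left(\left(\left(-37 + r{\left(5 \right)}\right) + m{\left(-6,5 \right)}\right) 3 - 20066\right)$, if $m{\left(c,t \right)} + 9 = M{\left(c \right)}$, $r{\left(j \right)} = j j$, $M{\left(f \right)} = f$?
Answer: $-170423473$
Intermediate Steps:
$r{\left(j \right)} = j^{2}$
$m{\left(c,t \right)} = -9 + c$
$\left(7385 + 1074\right) \left(\left(\left(-37 + r{\left(5 \right)}\right) + m{\left(-6,5 \right)}\right) 3 - 20066\right) = \left(7385 + 1074\right) \left(\left(\left(-37 + 5^{2}\right) - 15\right) 3 - 20066\right) = 8459 \left(\left(\left(-37 + 25\right) - 15\right) 3 - 20066\right) = 8459 \left(\left(-12 - 15\right) 3 - 20066\right) = 8459 \left(\left(-27\right) 3 - 20066\right) = 8459 \left(-81 - 20066\right) = 8459 \left(-20147\right) = -170423473$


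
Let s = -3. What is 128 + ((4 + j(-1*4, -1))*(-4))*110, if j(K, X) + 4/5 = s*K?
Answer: -6560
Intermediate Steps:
j(K, X) = -⅘ - 3*K
128 + ((4 + j(-1*4, -1))*(-4))*110 = 128 + ((4 + (-⅘ - (-3)*4))*(-4))*110 = 128 + ((4 + (-⅘ - 3*(-4)))*(-4))*110 = 128 + ((4 + (-⅘ + 12))*(-4))*110 = 128 + ((4 + 56/5)*(-4))*110 = 128 + ((76/5)*(-4))*110 = 128 - 304/5*110 = 128 - 6688 = -6560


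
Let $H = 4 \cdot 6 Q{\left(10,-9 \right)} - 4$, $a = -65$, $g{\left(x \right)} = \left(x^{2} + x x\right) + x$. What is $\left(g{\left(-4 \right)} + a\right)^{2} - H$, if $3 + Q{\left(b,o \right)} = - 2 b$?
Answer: $1925$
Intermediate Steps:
$g{\left(x \right)} = x + 2 x^{2}$ ($g{\left(x \right)} = \left(x^{2} + x^{2}\right) + x = 2 x^{2} + x = x + 2 x^{2}$)
$Q{\left(b,o \right)} = -3 - 2 b$
$H = -556$ ($H = 4 \cdot 6 \left(-3 - 20\right) - 4 = 24 \left(-3 - 20\right) - 4 = 24 \left(-23\right) - 4 = -552 - 4 = -556$)
$\left(g{\left(-4 \right)} + a\right)^{2} - H = \left(- 4 \left(1 + 2 \left(-4\right)\right) - 65\right)^{2} - -556 = \left(- 4 \left(1 - 8\right) - 65\right)^{2} + 556 = \left(\left(-4\right) \left(-7\right) - 65\right)^{2} + 556 = \left(28 - 65\right)^{2} + 556 = \left(-37\right)^{2} + 556 = 1369 + 556 = 1925$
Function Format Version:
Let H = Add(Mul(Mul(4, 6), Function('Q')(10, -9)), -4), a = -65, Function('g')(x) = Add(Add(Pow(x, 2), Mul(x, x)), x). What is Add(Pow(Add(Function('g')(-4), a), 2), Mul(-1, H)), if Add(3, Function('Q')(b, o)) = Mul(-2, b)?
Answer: 1925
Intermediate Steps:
Function('g')(x) = Add(x, Mul(2, Pow(x, 2))) (Function('g')(x) = Add(Add(Pow(x, 2), Pow(x, 2)), x) = Add(Mul(2, Pow(x, 2)), x) = Add(x, Mul(2, Pow(x, 2))))
Function('Q')(b, o) = Add(-3, Mul(-2, b))
H = -556 (H = Add(Mul(Mul(4, 6), Add(-3, Mul(-2, 10))), -4) = Add(Mul(24, Add(-3, -20)), -4) = Add(Mul(24, -23), -4) = Add(-552, -4) = -556)
Add(Pow(Add(Function('g')(-4), a), 2), Mul(-1, H)) = Add(Pow(Add(Mul(-4, Add(1, Mul(2, -4))), -65), 2), Mul(-1, -556)) = Add(Pow(Add(Mul(-4, Add(1, -8)), -65), 2), 556) = Add(Pow(Add(Mul(-4, -7), -65), 2), 556) = Add(Pow(Add(28, -65), 2), 556) = Add(Pow(-37, 2), 556) = Add(1369, 556) = 1925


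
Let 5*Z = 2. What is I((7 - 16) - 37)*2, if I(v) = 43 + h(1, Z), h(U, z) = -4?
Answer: 78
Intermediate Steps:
Z = 2/5 (Z = (1/5)*2 = 2/5 ≈ 0.40000)
I(v) = 39 (I(v) = 43 - 4 = 39)
I((7 - 16) - 37)*2 = 39*2 = 78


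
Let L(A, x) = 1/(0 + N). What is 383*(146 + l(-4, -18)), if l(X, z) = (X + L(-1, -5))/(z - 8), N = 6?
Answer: 8732017/156 ≈ 55974.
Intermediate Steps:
L(A, x) = ⅙ (L(A, x) = 1/(0 + 6) = 1/6 = ⅙)
l(X, z) = (⅙ + X)/(-8 + z) (l(X, z) = (X + ⅙)/(z - 8) = (⅙ + X)/(-8 + z))
383*(146 + l(-4, -18)) = 383*(146 + (⅙ - 4)/(-8 - 18)) = 383*(146 - 23/6/(-26)) = 383*(146 - 1/26*(-23/6)) = 383*(146 + 23/156) = 383*(22799/156) = 8732017/156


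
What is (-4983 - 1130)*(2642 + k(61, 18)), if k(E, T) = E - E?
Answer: -16150546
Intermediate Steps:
k(E, T) = 0
(-4983 - 1130)*(2642 + k(61, 18)) = (-4983 - 1130)*(2642 + 0) = -6113*2642 = -16150546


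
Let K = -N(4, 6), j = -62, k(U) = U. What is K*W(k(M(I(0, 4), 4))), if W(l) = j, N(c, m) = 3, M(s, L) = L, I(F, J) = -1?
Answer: 186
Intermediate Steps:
W(l) = -62
K = -3 (K = -1*3 = -3)
K*W(k(M(I(0, 4), 4))) = -3*(-62) = 186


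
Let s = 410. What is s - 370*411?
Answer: -151660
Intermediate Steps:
s - 370*411 = 410 - 370*411 = 410 - 152070 = -151660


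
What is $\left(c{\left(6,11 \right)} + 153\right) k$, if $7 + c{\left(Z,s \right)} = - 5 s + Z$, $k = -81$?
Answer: $-7857$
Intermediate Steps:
$c{\left(Z,s \right)} = -7 + Z - 5 s$ ($c{\left(Z,s \right)} = -7 + \left(- 5 s + Z\right) = -7 + \left(Z - 5 s\right) = -7 + Z - 5 s$)
$\left(c{\left(6,11 \right)} + 153\right) k = \left(\left(-7 + 6 - 55\right) + 153\right) \left(-81\right) = \left(-56 + 153\right) \left(-81\right) = 97 \left(-81\right) = -7857$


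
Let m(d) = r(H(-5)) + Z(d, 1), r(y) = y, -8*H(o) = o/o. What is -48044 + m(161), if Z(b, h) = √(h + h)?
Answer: -384353/8 + √2 ≈ -48043.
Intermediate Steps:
H(o) = -⅛ (H(o) = -o/(8*o) = -⅛*1 = -⅛)
Z(b, h) = √2*√h (Z(b, h) = √(2*h) = √2*√h)
m(d) = -⅛ + √2 (m(d) = -⅛ + √2*√1 = -⅛ + √2*1 = -⅛ + √2)
-48044 + m(161) = -48044 + (-⅛ + √2) = -384353/8 + √2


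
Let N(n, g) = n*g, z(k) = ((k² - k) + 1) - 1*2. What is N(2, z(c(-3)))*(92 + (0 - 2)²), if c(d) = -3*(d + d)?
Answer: 58560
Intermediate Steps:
c(d) = -6*d
z(k) = -1 + k² - k (z(k) = (1 + k² - k) - 2 = -1 + k² - k)
N(n, g) = g*n
N(2, z(c(-3)))*(92 + (0 - 2)²) = ((-1 + (-6*(-3))² - (-6)*(-3))*2)*(92 + (0 - 2)²) = ((-1 + 18² - 1*18)*2)*(92 + (-2)²) = ((-1 + 324 - 18)*2)*(92 + 4) = (305*2)*96 = 610*96 = 58560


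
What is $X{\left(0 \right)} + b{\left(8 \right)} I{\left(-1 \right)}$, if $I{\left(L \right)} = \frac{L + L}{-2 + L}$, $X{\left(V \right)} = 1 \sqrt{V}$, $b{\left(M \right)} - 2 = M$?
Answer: $\frac{20}{3} \approx 6.6667$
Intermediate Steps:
$b{\left(M \right)} = 2 + M$
$X{\left(V \right)} = \sqrt{V}$
$I{\left(L \right)} = \frac{2 L}{-2 + L}$
$X{\left(0 \right)} + b{\left(8 \right)} I{\left(-1 \right)} = \sqrt{0} + \left(2 + 8\right) 2 \left(-1\right) \frac{1}{-2 - 1} = 0 + 10 \cdot 2 \left(-1\right) \frac{1}{-3} = 0 + 10 \cdot 2 \left(-1\right) \left(- \frac{1}{3}\right) = 0 + 10 \cdot \frac{2}{3} = 0 + \frac{20}{3} = \frac{20}{3}$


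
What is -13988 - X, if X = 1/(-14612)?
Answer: -204392655/14612 ≈ -13988.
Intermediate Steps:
X = -1/14612 ≈ -6.8437e-5
-13988 - X = -13988 - 1*(-1/14612) = -13988 + 1/14612 = -204392655/14612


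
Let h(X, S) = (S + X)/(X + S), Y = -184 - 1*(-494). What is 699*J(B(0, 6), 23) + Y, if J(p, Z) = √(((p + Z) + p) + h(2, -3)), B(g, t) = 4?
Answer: 310 + 2796*√2 ≈ 4264.1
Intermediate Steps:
Y = 310 (Y = -184 + 494 = 310)
h(X, S) = 1 (h(X, S) = (S + X)/(S + X) = 1)
J(p, Z) = √(1 + Z + 2*p) (J(p, Z) = √(((p + Z) + p) + 1) = √(((Z + p) + p) + 1) = √((Z + 2*p) + 1) = √(1 + Z + 2*p))
699*J(B(0, 6), 23) + Y = 699*√(1 + 23 + 2*4) + 310 = 699*√(1 + 23 + 8) + 310 = 699*√32 + 310 = 699*(4*√2) + 310 = 2796*√2 + 310 = 310 + 2796*√2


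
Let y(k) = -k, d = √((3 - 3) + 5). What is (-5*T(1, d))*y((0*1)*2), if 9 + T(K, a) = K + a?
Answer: 0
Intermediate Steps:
d = √5 (d = √(0 + 5) = √5 ≈ 2.2361)
T(K, a) = -9 + K + a (T(K, a) = -9 + (K + a) = -9 + K + a)
(-5*T(1, d))*y((0*1)*2) = (-5*(-9 + 1 + √5))*(-0*1*2) = (-5*(-8 + √5))*(-0*2) = (40 - 5*√5)*(-1*0) = (40 - 5*√5)*0 = 0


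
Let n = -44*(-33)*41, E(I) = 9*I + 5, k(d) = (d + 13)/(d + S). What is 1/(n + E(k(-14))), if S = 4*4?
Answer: 2/119065 ≈ 1.6798e-5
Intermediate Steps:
S = 16
k(d) = (13 + d)/(16 + d) (k(d) = (d + 13)/(d + 16) = (13 + d)/(16 + d))
E(I) = 5 + 9*I
n = 59532 (n = 1452*41 = 59532)
1/(n + E(k(-14))) = 1/(59532 + (5 + 9*((13 - 14)/(16 - 14)))) = 1/(59532 + (5 + 9*(-1/2))) = 1/(59532 + (5 + 9*((½)*(-1)))) = 1/(59532 + (5 + 9*(-½))) = 1/(59532 + (5 - 9/2)) = 1/(59532 + ½) = 1/(119065/2) = 2/119065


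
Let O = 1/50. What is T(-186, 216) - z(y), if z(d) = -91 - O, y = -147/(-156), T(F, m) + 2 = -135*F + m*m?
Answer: 3592751/50 ≈ 71855.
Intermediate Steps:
T(F, m) = -2 + m² - 135*F (T(F, m) = -2 + (-135*F + m*m) = -2 + (-135*F + m²) = -2 + (m² - 135*F) = -2 + m² - 135*F)
O = 1/50 ≈ 0.020000
y = 49/52 (y = -147*(-1/156) = 49/52 ≈ 0.94231)
z(d) = -4551/50 (z(d) = -91 - 1*1/50 = -91 - 1/50 = -4551/50)
T(-186, 216) - z(y) = (-2 + 216² - 135*(-186)) - 1*(-4551/50) = (-2 + 46656 + 25110) + 4551/50 = 71764 + 4551/50 = 3592751/50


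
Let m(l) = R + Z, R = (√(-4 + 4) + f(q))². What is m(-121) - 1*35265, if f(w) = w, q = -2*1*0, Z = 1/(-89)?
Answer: -3138586/89 ≈ -35265.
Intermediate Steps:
Z = -1/89 ≈ -0.011236
q = 0 (q = -2*0 = 0)
R = 0 (R = (√(-4 + 4) + 0)² = (√0 + 0)² = (0 + 0)² = 0² = 0)
m(l) = -1/89 (m(l) = 0 - 1/89 = -1/89)
m(-121) - 1*35265 = -1/89 - 1*35265 = -1/89 - 35265 = -3138586/89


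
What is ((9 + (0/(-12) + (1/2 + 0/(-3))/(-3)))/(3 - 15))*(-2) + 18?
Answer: 701/36 ≈ 19.472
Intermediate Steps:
((9 + (0/(-12) + (1/2 + 0/(-3))/(-3)))/(3 - 15))*(-2) + 18 = ((9 + (0*(-1/12) + (1*(1/2) + 0*(-1/3))*(-1/3)))/(-12))*(-2) + 18 = ((9 + (0 + (1/2 + 0)*(-1/3)))*(-1/12))*(-2) + 18 = ((9 + (0 + (1/2)*(-1/3)))*(-1/12))*(-2) + 18 = ((9 + (0 - 1/6))*(-1/12))*(-2) + 18 = ((9 - 1/6)*(-1/12))*(-2) + 18 = ((53/6)*(-1/12))*(-2) + 18 = -53/72*(-2) + 18 = 53/36 + 18 = 701/36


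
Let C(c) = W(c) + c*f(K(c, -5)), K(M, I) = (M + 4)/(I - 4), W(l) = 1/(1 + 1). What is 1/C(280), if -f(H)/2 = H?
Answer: 18/318089 ≈ 5.6588e-5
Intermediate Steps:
W(l) = ½ (W(l) = 1/2 = ½)
K(M, I) = (4 + M)/(-4 + I)
f(H) = -2*H
C(c) = ½ + c*(8/9 + 2*c/9) (C(c) = ½ + c*(-2*(4 + c)/(-4 - 5)) = ½ + c*(-2*(4 + c)/(-9)) = ½ + c*(-(-2)*(4 + c)/9) = ½ + c*(-2*(-4/9 - c/9)) = ½ + c*(8/9 + 2*c/9))
1/C(280) = 1/(½ + (2/9)*280*(4 + 280)) = 1/(½ + (2/9)*280*284) = 1/(½ + 159040/9) = 1/(318089/18) = 18/318089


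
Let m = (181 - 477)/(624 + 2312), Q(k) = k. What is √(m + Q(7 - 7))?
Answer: I*√13579/367 ≈ 0.31752*I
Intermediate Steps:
m = -37/367 (m = -296/2936 = -296*1/2936 = -37/367 ≈ -0.10082)
√(m + Q(7 - 7)) = √(-37/367 + (7 - 7)) = √(-37/367 + 0) = √(-37/367) = I*√13579/367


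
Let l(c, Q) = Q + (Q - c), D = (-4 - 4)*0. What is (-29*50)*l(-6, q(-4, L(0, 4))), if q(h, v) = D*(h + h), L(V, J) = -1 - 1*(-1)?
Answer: -8700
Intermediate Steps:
D = 0 (D = -8*0 = 0)
L(V, J) = 0 (L(V, J) = -1 + 1 = 0)
q(h, v) = 0 (q(h, v) = 0*(h + h) = 0*(2*h) = 0)
l(c, Q) = -c + 2*Q
(-29*50)*l(-6, q(-4, L(0, 4))) = (-29*50)*(-1*(-6) + 2*0) = -1450*(6 + 0) = -1450*6 = -8700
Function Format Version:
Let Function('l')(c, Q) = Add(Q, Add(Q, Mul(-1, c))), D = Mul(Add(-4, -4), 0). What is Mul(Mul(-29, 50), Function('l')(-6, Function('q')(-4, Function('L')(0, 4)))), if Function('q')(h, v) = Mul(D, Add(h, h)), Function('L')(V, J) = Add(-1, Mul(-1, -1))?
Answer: -8700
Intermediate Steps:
D = 0 (D = Mul(-8, 0) = 0)
Function('L')(V, J) = 0 (Function('L')(V, J) = Add(-1, 1) = 0)
Function('q')(h, v) = 0 (Function('q')(h, v) = Mul(0, Add(h, h)) = Mul(0, Mul(2, h)) = 0)
Function('l')(c, Q) = Add(Mul(-1, c), Mul(2, Q))
Mul(Mul(-29, 50), Function('l')(-6, Function('q')(-4, Function('L')(0, 4)))) = Mul(Mul(-29, 50), Add(Mul(-1, -6), Mul(2, 0))) = Mul(-1450, Add(6, 0)) = Mul(-1450, 6) = -8700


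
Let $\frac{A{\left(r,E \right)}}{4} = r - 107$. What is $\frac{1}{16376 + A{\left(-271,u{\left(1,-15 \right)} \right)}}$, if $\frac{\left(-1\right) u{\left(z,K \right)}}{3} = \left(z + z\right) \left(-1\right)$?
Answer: $\frac{1}{14864} \approx 6.7277 \cdot 10^{-5}$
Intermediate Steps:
$u{\left(z,K \right)} = 6 z$ ($u{\left(z,K \right)} = - 3 \left(z + z\right) \left(-1\right) = - 3 \cdot 2 z \left(-1\right) = - 3 \left(- 2 z\right) = 6 z$)
$A{\left(r,E \right)} = -428 + 4 r$ ($A{\left(r,E \right)} = 4 \left(r - 107\right) = 4 \left(-107 + r\right) = -428 + 4 r$)
$\frac{1}{16376 + A{\left(-271,u{\left(1,-15 \right)} \right)}} = \frac{1}{16376 + \left(-428 + 4 \left(-271\right)\right)} = \frac{1}{16376 - 1512} = \frac{1}{14864}$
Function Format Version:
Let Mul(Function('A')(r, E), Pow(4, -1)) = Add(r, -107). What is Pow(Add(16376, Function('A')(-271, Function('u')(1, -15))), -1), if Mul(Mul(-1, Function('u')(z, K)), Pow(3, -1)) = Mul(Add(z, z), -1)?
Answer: Rational(1, 14864) ≈ 6.7277e-5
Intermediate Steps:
Function('u')(z, K) = Mul(6, z) (Function('u')(z, K) = Mul(-3, Mul(Add(z, z), -1)) = Mul(-3, Mul(Mul(2, z), -1)) = Mul(-3, Mul(-2, z)) = Mul(6, z))
Function('A')(r, E) = Add(-428, Mul(4, r)) (Function('A')(r, E) = Mul(4, Add(r, -107)) = Mul(4, Add(-107, r)) = Add(-428, Mul(4, r)))
Pow(Add(16376, Function('A')(-271, Function('u')(1, -15))), -1) = Pow(Add(16376, Add(-428, Mul(4, -271))), -1) = Pow(Add(16376, Add(-428, -1084)), -1) = Pow(Add(16376, -1512), -1) = Pow(14864, -1) = Rational(1, 14864)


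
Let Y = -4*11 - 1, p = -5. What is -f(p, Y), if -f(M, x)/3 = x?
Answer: -135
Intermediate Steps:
Y = -45 (Y = -44 - 1 = -45)
f(M, x) = -3*x
-f(p, Y) = -(-3)*(-45) = -1*135 = -135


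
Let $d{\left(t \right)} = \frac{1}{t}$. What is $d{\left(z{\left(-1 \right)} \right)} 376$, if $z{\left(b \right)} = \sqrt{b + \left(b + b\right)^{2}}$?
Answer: $\frac{376 \sqrt{3}}{3} \approx 217.08$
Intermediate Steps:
$z{\left(b \right)} = \sqrt{b + 4 b^{2}}$ ($z{\left(b \right)} = \sqrt{b + \left(2 b\right)^{2}} = \sqrt{b + 4 b^{2}}$)
$d{\left(z{\left(-1 \right)} \right)} 376 = \frac{1}{\sqrt{- (1 + 4 \left(-1\right))}} 376 = \frac{1}{\sqrt{- (1 - 4)}} 376 = \frac{1}{\sqrt{\left(-1\right) \left(-3\right)}} 376 = \frac{1}{\sqrt{3}} \cdot 376 = \frac{\sqrt{3}}{3} \cdot 376 = \frac{376 \sqrt{3}}{3}$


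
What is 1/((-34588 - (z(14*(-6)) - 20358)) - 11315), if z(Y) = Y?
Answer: -1/25461 ≈ -3.9276e-5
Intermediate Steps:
1/((-34588 - (z(14*(-6)) - 20358)) - 11315) = 1/((-34588 - (14*(-6) - 20358)) - 11315) = 1/((-34588 - (-84 - 20358)) - 11315) = 1/((-34588 - 1*(-20442)) - 11315) = 1/((-34588 + 20442) - 11315) = 1/(-14146 - 11315) = 1/(-25461) = -1/25461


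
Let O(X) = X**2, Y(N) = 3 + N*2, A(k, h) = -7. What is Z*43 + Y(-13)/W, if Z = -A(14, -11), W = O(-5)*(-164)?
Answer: 1234123/4100 ≈ 301.01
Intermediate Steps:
Y(N) = 3 + 2*N
W = -4100 (W = (-5)**2*(-164) = 25*(-164) = -4100)
Z = 7 (Z = -1*(-7) = 7)
Z*43 + Y(-13)/W = 7*43 + (3 + 2*(-13))/(-4100) = 301 + (3 - 26)*(-1/4100) = 301 - 23*(-1/4100) = 301 + 23/4100 = 1234123/4100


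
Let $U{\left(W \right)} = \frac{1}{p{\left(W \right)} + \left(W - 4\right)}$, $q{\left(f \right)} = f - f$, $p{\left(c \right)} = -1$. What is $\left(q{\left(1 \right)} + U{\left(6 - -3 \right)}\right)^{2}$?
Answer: $\frac{1}{16} \approx 0.0625$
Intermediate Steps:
$q{\left(f \right)} = 0$
$U{\left(W \right)} = \frac{1}{-5 + W}$ ($U{\left(W \right)} = \frac{1}{-1 + \left(W - 4\right)} = \frac{1}{-1 + \left(-4 + W\right)} = \frac{1}{-5 + W}$)
$\left(q{\left(1 \right)} + U{\left(6 - -3 \right)}\right)^{2} = \left(0 + \frac{1}{-5 + \left(6 - -3\right)}\right)^{2} = \left(0 + \frac{1}{-5 + \left(6 + 3\right)}\right)^{2} = \left(0 + \frac{1}{-5 + 9}\right)^{2} = \left(0 + \frac{1}{4}\right)^{2} = \left(\frac{1}{4}\right)^{2} = \frac{1}{16}$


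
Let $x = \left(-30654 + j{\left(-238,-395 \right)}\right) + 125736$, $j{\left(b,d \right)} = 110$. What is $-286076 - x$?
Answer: $-381268$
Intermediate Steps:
$x = 95192$ ($x = \left(-30654 + 110\right) + 125736 = -30544 + 125736 = 95192$)
$-286076 - x = -286076 - 95192 = -381268$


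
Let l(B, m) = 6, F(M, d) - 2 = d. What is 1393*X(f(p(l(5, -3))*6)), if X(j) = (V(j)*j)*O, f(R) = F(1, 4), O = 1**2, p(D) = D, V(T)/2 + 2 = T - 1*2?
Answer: 33432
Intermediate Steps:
V(T) = -8 + 2*T (V(T) = -4 + 2*(T - 1*2) = -4 + 2*(T - 2) = -4 + 2*(-2 + T) = -4 + (-4 + 2*T) = -8 + 2*T)
F(M, d) = 2 + d
O = 1
f(R) = 6 (f(R) = 2 + 4 = 6)
X(j) = j*(-8 + 2*j) (X(j) = ((-8 + 2*j)*j)*1 = (j*(-8 + 2*j))*1 = j*(-8 + 2*j))
1393*X(f(p(l(5, -3))*6)) = 1393*(2*6*(-4 + 6)) = 1393*(2*6*2) = 1393*24 = 33432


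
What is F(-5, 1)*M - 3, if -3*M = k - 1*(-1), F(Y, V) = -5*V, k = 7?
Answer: 31/3 ≈ 10.333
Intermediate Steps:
M = -8/3 (M = -(7 - 1*(-1))/3 = -(7 + 1)/3 = -⅓*8 = -8/3 ≈ -2.6667)
F(-5, 1)*M - 3 = -5*1*(-8/3) - 3 = -5*(-8/3) - 3 = 40/3 - 3 = 31/3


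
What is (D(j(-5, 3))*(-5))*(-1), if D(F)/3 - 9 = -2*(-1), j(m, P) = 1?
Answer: 165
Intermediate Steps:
D(F) = 33 (D(F) = 27 + 3*(-2*(-1)) = 27 + 3*2 = 27 + 6 = 33)
(D(j(-5, 3))*(-5))*(-1) = (33*(-5))*(-1) = -165*(-1) = 165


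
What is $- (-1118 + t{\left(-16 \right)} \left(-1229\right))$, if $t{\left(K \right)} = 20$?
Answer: $25698$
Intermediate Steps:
$- (-1118 + t{\left(-16 \right)} \left(-1229\right)) = - (-1118 + 20 \left(-1229\right)) = - (-1118 - 24580) = \left(-1\right) \left(-25698\right) = 25698$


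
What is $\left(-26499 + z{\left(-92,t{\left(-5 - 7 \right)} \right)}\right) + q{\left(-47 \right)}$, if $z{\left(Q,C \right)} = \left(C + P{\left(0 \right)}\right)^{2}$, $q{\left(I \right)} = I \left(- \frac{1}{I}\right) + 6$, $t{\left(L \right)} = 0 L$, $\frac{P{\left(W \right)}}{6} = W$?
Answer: $-26494$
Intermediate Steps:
$P{\left(W \right)} = 6 W$
$t{\left(L \right)} = 0$
$q{\left(I \right)} = 5$ ($q{\left(I \right)} = -1 + 6 = 5$)
$z{\left(Q,C \right)} = C^{2}$ ($z{\left(Q,C \right)} = \left(C + 6 \cdot 0\right)^{2} = \left(C + 0\right)^{2} = C^{2}$)
$\left(-26499 + z{\left(-92,t{\left(-5 - 7 \right)} \right)}\right) + q{\left(-47 \right)} = \left(-26499 + 0^{2}\right) + 5 = \left(-26499 + 0\right) + 5 = -26499 + 5 = -26494$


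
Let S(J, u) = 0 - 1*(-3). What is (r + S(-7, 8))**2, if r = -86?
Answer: 6889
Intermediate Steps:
S(J, u) = 3 (S(J, u) = 0 + 3 = 3)
(r + S(-7, 8))**2 = (-86 + 3)**2 = (-83)**2 = 6889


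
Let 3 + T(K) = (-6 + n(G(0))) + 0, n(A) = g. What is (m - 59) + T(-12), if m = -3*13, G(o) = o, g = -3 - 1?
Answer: -111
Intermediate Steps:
g = -4
m = -39
n(A) = -4
T(K) = -13 (T(K) = -3 + ((-6 - 4) + 0) = -3 + (-10 + 0) = -3 - 10 = -13)
(m - 59) + T(-12) = (-39 - 59) - 13 = -98 - 13 = -111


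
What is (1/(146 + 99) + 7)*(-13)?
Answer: -22308/245 ≈ -91.053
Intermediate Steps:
(1/(146 + 99) + 7)*(-13) = (1/245 + 7)*(-13) = (1716/245)*(-13) = -22308/245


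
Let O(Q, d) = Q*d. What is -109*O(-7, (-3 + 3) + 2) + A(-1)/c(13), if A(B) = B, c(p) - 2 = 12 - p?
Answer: 1525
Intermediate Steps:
c(p) = 14 - p (c(p) = 2 + (12 - p) = 14 - p)
-109*O(-7, (-3 + 3) + 2) + A(-1)/c(13) = -(-763)*((-3 + 3) + 2) - 1/(14 - 1*13) = -(-763)*(0 + 2) - 1/(14 - 13) = -(-763)*2 - 1/1 = -109*(-14) - 1*1 = 1526 - 1 = 1525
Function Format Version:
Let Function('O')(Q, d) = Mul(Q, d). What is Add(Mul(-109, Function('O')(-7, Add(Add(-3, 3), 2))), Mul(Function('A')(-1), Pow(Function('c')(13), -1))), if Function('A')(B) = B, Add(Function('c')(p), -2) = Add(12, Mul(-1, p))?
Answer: 1525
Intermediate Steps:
Function('c')(p) = Add(14, Mul(-1, p)) (Function('c')(p) = Add(2, Add(12, Mul(-1, p))) = Add(14, Mul(-1, p)))
Add(Mul(-109, Function('O')(-7, Add(Add(-3, 3), 2))), Mul(Function('A')(-1), Pow(Function('c')(13), -1))) = Add(Mul(-109, Mul(-7, Add(Add(-3, 3), 2))), Mul(-1, Pow(Add(14, Mul(-1, 13)), -1))) = Add(Mul(-109, Mul(-7, Add(0, 2))), Mul(-1, Pow(Add(14, -13), -1))) = Add(Mul(-109, Mul(-7, 2)), Mul(-1, Pow(1, -1))) = Add(Mul(-109, -14), Mul(-1, 1)) = Add(1526, -1) = 1525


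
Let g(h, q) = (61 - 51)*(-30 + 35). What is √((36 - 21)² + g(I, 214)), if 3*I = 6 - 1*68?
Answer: 5*√11 ≈ 16.583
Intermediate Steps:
I = -62/3 (I = (6 - 1*68)/3 = (6 - 68)/3 = (⅓)*(-62) = -62/3 ≈ -20.667)
g(h, q) = 50 (g(h, q) = 10*5 = 50)
√((36 - 21)² + g(I, 214)) = √((36 - 21)² + 50) = √(15² + 50) = √(225 + 50) = √275 = 5*√11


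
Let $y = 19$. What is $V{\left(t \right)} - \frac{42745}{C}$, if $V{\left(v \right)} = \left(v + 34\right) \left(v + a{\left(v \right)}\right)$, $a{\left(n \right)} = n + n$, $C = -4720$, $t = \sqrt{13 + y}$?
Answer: $\frac{99173}{944} + 408 \sqrt{2} \approx 682.06$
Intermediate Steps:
$t = 4 \sqrt{2}$ ($t = \sqrt{13 + 19} = \sqrt{32} = 4 \sqrt{2} \approx 5.6569$)
$a{\left(n \right)} = 2 n$
$V{\left(v \right)} = 3 v \left(34 + v\right)$ ($V{\left(v \right)} = \left(v + 34\right) \left(v + 2 v\right) = \left(34 + v\right) 3 v = 3 v \left(34 + v\right)$)
$V{\left(t \right)} - \frac{42745}{C} = 3 \cdot 4 \sqrt{2} \left(34 + 4 \sqrt{2}\right) - \frac{42745}{-4720} = 12 \sqrt{2} \left(34 + 4 \sqrt{2}\right) - - \frac{8549}{944} = 12 \sqrt{2} \left(34 + 4 \sqrt{2}\right) + \frac{8549}{944} = \frac{8549}{944} + 12 \sqrt{2} \left(34 + 4 \sqrt{2}\right)$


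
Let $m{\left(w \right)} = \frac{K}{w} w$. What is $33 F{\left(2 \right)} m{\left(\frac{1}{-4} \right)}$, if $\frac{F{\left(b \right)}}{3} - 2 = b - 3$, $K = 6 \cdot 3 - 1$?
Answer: $1683$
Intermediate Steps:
$K = 17$ ($K = 18 - 1 = 17$)
$F{\left(b \right)} = -3 + 3 b$ ($F{\left(b \right)} = 6 + 3 \left(b - 3\right) = 6 + 3 \left(-3 + b\right) = 6 + \left(-9 + 3 b\right) = -3 + 3 b$)
$m{\left(w \right)} = 17$ ($m{\left(w \right)} = \frac{17}{w} w = 17$)
$33 F{\left(2 \right)} m{\left(\frac{1}{-4} \right)} = 33 \left(-3 + 3 \cdot 2\right) 17 = 33 \left(-3 + 6\right) 17 = 33 \cdot 3 \cdot 17 = 99 \cdot 17 = 1683$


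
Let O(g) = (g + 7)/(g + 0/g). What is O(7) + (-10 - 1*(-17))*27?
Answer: 191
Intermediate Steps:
O(g) = (7 + g)/g (O(g) = (7 + g)/(g + 0) = (7 + g)/g)
O(7) + (-10 - 1*(-17))*27 = (7 + 7)/7 + (-10 - 1*(-17))*27 = (⅐)*14 + (-10 + 17)*27 = 2 + 7*27 = 2 + 189 = 191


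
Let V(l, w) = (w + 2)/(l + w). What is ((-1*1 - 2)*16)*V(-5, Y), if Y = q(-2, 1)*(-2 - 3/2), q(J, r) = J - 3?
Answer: -1872/25 ≈ -74.880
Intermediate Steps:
q(J, r) = -3 + J
Y = 35/2 (Y = (-3 - 2)*(-2 - 3/2) = -5*(-2 - 3*½) = -5*(-2 - 3/2) = -5*(-7/2) = 35/2 ≈ 17.500)
V(l, w) = (2 + w)/(l + w)
((-1*1 - 2)*16)*V(-5, Y) = ((-1*1 - 2)*16)*((2 + 35/2)/(-5 + 35/2)) = ((-1 - 2)*16)*((39/2)/(25/2)) = (-3*16)*((2/25)*(39/2)) = -48*39/25 = -1872/25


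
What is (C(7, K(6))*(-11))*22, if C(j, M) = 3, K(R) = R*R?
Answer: -726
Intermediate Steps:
K(R) = R**2
(C(7, K(6))*(-11))*22 = (3*(-11))*22 = -33*22 = -726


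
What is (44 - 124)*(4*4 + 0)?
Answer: -1280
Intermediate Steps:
(44 - 124)*(4*4 + 0) = -80*(16 + 0) = -80*16 = -1280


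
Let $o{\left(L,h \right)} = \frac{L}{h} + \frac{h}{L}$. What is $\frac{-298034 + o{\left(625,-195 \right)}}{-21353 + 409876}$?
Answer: $- \frac{1452932896}{1894049625} \approx -0.7671$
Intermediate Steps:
$\frac{-298034 + o{\left(625,-195 \right)}}{-21353 + 409876} = \frac{-298034 + \left(\frac{625}{-195} - \frac{195}{625}\right)}{-21353 + 409876} = \frac{-298034 + \left(625 \left(- \frac{1}{195}\right) - \frac{39}{125}\right)}{388523} = \left(-298034 - \frac{17146}{4875}\right) \frac{1}{388523} = \left(- \frac{1452932896}{4875}\right) \frac{1}{388523} = - \frac{1452932896}{1894049625}$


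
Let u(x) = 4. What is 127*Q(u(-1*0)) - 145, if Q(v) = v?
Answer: 363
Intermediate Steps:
127*Q(u(-1*0)) - 145 = 127*4 - 145 = 508 - 145 = 363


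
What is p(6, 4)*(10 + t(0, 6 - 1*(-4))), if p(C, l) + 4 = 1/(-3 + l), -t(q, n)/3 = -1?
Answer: -39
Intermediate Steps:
t(q, n) = 3 (t(q, n) = -3*(-1) = 3)
p(C, l) = -4 + 1/(-3 + l)
p(6, 4)*(10 + t(0, 6 - 1*(-4))) = ((13 - 4*4)/(-3 + 4))*(10 + 3) = ((13 - 16)/1)*13 = (1*(-3))*13 = -3*13 = -39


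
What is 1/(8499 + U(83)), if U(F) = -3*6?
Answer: 1/8481 ≈ 0.00011791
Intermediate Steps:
U(F) = -18
1/(8499 + U(83)) = 1/(8499 - 18) = 1/8481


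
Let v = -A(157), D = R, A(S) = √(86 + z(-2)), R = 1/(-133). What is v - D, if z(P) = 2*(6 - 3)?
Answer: 1/133 - 2*√23 ≈ -9.5841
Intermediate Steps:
z(P) = 6 (z(P) = 2*3 = 6)
R = -1/133 ≈ -0.0075188
A(S) = 2*√23 (A(S) = √(86 + 6) = √92 = 2*√23)
D = -1/133 ≈ -0.0075188
v = -2*√23 ≈ -9.5917
v - D = -2*√23 - 1*(-1/133) = -2*√23 + 1/133 = 1/133 - 2*√23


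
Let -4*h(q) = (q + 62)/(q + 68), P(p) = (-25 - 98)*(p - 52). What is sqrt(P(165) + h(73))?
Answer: I*sqrt(122813679)/94 ≈ 117.9*I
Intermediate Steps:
P(p) = 6396 - 123*p (P(p) = -123*(-52 + p) = 6396 - 123*p)
h(q) = -(62 + q)/(4*(68 + q)) (h(q) = -(q + 62)/(4*(q + 68)) = -(62 + q)/(4*(68 + q)))
sqrt(P(165) + h(73)) = sqrt((6396 - 123*165) + (-62 - 1*73)/(4*(68 + 73))) = sqrt((6396 - 20295) + (1/4)*(-62 - 73)/141) = sqrt(-13899 + (1/4)*(1/141)*(-135)) = sqrt(-13899 - 45/188) = sqrt(-2613057/188) = I*sqrt(122813679)/94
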